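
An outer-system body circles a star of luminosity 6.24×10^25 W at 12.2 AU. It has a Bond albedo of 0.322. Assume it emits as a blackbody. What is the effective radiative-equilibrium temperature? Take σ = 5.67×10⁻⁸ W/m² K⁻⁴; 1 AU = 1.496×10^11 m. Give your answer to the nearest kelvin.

d = 12.2 × 1.496×10^11 m = 1.825×10^12 m.
Flux at the orbit: S = L/(4πd²) = 6.24×10^25/(4π·(1.83×10^12)²) = 1.491 W/m².
The planet absorbs (1−α)S over its disc πR² and re-emits over 4πR², so the mean absorbed flux is (1−0.322)·1.491/4 = 0.2527 W/m².
Set σT⁴ = 0.2527 → T = (0.2527/σ)^(1/4) = 45.95 K.

46 kelvin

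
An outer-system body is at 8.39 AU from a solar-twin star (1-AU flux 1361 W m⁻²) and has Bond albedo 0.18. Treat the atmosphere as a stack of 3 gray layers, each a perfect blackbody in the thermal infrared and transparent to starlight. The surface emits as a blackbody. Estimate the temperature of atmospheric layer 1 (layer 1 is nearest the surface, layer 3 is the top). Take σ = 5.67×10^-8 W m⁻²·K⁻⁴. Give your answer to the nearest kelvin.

120 K

Irradiance scales as 1/d², so S = 1361 W m⁻² × (1/8.39)² = 19.33 W m⁻².
Top-of-atmosphere balance: σT_e⁴ = S(1−α)/4 = 3.964 W m⁻² → T_e = 91.44 K.
In the N-layer model, layer k (counted from the surface) has T_k = (N+1−k)^(1/4)·T_e.
T_1 = (3)^(1/4)·91.44 = 120.3 K.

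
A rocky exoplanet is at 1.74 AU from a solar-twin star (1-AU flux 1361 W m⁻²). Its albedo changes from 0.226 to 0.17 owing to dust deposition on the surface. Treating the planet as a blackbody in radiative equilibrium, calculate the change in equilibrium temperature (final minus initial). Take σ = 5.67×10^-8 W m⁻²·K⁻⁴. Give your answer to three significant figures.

Flux at the orbit: S = 1361/(1.74)² = 449.5 W m⁻².
Initial: T₁ = [S(1−0.226)/(4σ)]^(1/4) = 197.9 K.
After:  T₂ = [449.5·0.83/(4σ)]^(1/4) = 201.4 K.
Change: 201.4 − 197.9 = 3.487 K.

3.49 kelvin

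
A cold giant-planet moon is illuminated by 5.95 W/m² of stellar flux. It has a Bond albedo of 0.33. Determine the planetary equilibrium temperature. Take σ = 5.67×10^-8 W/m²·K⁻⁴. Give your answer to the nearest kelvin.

Absorbed flux (global mean): S(1−α)/4 = 5.950·0.67/4 = 0.9966 W/m².
Balancing against σT⁴: T = (0.9966/5.67×10⁻⁸)^(1/4) = 64.75 K.

65 kelvin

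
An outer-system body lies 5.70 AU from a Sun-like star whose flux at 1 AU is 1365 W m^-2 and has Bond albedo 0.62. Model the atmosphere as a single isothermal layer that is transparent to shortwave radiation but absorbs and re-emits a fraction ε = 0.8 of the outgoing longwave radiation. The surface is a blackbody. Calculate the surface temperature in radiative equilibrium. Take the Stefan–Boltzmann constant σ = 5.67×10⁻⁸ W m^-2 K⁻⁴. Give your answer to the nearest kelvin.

104 kelvin

Irradiance scales as 1/d², so S = 1365 W m^-2 × (1/5.70)² = 42.01 W m^-2.
The planet radiates to space at T_e = [S(1−α)/(4σ)]^(1/4) = 91.60 K.
For a single slab of emissivity ε, T_s⁴ = 2T_e⁴/(2−ε); thus T_s = 91.60·(1.667)^(1/4) = 104.1 K.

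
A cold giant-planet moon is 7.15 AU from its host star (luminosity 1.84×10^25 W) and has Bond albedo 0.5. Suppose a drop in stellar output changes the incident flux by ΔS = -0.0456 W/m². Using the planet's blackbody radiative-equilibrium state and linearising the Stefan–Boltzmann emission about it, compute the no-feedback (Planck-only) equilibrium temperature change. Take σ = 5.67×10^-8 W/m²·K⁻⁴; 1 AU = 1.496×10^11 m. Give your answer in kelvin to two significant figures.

d = 7.15 × 1.496×10^11 m = 1.070×10^12 m.
Flux at the orbit: S = L/(4πd²) = 1.84×10^25/(4π·(1.07×10^12)²) = 1.280 W/m².
The baseline emission temperature is T_e = 40.98 K.
ΔF = Δ[S(1−α)]/4 = (1−0.5)·-0.0456/4 = -0.005700 W/m².
Linearising σT⁴ gives d(σT⁴)/dT = 4σT_e³ = 0.01561 W/m² per K.
Hence the no-feedback warming is ΔF/(4σT_e³) = -0.365 K.

-0.37 K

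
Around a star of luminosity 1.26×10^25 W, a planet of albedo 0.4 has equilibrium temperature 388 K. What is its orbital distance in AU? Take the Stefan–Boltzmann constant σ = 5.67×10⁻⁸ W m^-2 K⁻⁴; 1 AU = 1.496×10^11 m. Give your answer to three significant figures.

0.0723 AU

Required flux: S = 4σT⁴/(1−α) = 8567 W m^-2.
S = L/(4πd²) → d = √(L/4πS) = √(1.26×10^25/(4π·8567)) = 1.082×10^10 m = 0.07232 AU.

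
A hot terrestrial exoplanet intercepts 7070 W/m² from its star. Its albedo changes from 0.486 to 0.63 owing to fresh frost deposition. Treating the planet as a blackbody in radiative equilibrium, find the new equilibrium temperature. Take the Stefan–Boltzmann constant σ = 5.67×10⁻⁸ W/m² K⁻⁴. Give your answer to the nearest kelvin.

328 K

With the new albedo, S(1−α₂)/4 = 654.0 W/m², so T₂ = 327.7 K.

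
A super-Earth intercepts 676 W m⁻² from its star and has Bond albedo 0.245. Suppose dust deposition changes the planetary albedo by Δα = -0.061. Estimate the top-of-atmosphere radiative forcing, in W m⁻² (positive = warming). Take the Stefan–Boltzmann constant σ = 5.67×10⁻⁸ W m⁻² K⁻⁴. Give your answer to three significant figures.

ΔF = −(S/4)Δα = −(676.0/4)×(-0.061) = 10.31 W m⁻².

10.3 W m⁻²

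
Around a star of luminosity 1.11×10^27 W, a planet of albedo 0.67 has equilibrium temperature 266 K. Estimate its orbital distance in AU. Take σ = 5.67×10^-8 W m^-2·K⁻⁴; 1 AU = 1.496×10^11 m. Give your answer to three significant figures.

Energy balance gives S = 4σT⁴/(1−α) = 3441 W m^-2.
S = L/(4πd²) → d = √(L/4πS) = √(1.11×10^27/(4π·3441)) = 1.602×10^11 m = 1.071 AU.

1.07 AU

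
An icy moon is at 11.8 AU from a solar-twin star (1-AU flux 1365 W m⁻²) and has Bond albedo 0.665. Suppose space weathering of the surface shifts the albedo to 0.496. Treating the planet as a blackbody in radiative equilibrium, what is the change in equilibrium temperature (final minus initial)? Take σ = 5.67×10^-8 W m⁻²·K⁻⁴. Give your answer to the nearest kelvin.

By the inverse-square law, S = 1365/11.8² = 9.803 W m⁻².
Initial: T₁ = [S(1−0.665)/(4σ)]^(1/4) = 61.69 K.
Final:   T₂ = [S(1−0.496)/(4σ)]^(1/4) = 68.32 K.
Change: 68.32 − 61.69 = 6.632 K.

7 kelvin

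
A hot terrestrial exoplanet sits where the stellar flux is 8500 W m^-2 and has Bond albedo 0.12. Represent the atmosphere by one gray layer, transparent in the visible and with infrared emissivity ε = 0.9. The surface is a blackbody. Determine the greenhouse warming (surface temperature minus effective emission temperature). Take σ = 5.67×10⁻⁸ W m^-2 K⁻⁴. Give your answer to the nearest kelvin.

69 K

At the top of the atmosphere, σT_e⁴ = S(1−α)/4 = 1870 W m^-2, giving T_e = 426.2 K.
Surface balance with a leaky layer gives σT_s⁴ = σT_e⁴·2/(2−ε), so T_s = T_e·[2/(2−0.9)]^(1/4) = 494.9 K.
T_s − T_e = 494.9 − 426.2 = 68.70 K.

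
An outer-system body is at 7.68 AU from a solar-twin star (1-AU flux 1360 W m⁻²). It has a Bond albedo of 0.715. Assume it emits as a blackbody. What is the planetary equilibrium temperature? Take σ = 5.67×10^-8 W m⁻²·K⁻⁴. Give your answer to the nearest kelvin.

By the inverse-square law, S = 1360/7.68² = 23.06 W m⁻².
Absorbed flux (global mean): S(1−α)/4 = 23.06·0.285/4 = 1.643 W m⁻².
Balancing against σT⁴: T = (1.643/5.67×10⁻⁸)^(1/4) = 73.37 K.

73 K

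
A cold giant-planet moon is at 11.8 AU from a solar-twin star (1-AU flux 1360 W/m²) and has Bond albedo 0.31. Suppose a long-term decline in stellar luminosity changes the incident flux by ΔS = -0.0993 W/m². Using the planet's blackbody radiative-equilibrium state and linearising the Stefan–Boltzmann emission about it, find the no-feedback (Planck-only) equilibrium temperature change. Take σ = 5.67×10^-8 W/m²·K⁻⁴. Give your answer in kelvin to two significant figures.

-0.19 K

Irradiance scales as 1/d², so S = 1360 W/m² × (1/11.8)² = 9.767 W/m².
Reference equilibrium: T_e = [S(1−α)/(4σ)]^(1/4) = 73.83 K.
ΔF = Δ[S(1−α)]/4 = (1−0.31)·-0.0993/4 = -0.01713 W/m².
Planck response: λ_P = 4σT_e³ = 4·5.67×10⁻⁸·(73.83)³ = 0.09128 W/m²/K.
ΔT₀ = ΔF/λ_P = -0.01713/0.09128 = -0.188 K.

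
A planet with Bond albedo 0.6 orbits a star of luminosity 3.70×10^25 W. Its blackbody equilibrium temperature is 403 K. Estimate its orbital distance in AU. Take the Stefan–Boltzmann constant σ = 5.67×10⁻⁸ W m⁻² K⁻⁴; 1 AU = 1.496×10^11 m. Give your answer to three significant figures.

0.0938 AU

Required flux: S = 4σT⁴/(1−α) = 14960 W m⁻².
S = L/(4πd²) → d = √(L/4πS) = √(3.70×10^25/(4π·14960)) = 1.403×10^10 m = 0.09379 AU.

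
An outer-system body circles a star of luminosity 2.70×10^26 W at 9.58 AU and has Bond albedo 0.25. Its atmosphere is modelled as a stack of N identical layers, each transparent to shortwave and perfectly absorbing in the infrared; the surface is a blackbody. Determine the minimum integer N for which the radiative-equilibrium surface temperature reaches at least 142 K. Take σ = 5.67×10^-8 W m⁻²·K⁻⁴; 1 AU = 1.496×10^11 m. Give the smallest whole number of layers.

d = 9.58 × 1.496×10^11 m = 1.433×10^12 m.
Spreading L over a sphere of radius d: S = 2.70×10^26/(4π·1.43×10^12²) = 10.46 W m⁻².
OLR = S(1−α)/4 = 1.961 W m⁻²; the top layer radiates at T_e = 76.69 K.
Since T_s⁴ = (N+1)T_e⁴, we need N ≥ (T_s/T_e)⁴ − 1 = 10.754.
Rounding up, N = 11.

11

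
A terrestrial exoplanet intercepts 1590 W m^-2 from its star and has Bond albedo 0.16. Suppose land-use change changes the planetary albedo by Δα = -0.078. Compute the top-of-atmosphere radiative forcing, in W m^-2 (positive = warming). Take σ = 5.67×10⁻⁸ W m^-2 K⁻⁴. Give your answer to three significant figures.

ΔF = −(S/4)Δα = −(1590/4)×(-0.078) = 31.00 W m^-2.

31.0 W m^-2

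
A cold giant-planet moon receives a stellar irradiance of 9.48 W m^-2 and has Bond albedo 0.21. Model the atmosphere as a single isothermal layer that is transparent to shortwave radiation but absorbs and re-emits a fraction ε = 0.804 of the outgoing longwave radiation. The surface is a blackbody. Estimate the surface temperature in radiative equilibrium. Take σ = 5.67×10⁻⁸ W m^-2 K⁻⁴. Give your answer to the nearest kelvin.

86 K

Effective emission temperature (TOA balance): σT_e⁴ = S(1−α)/4 = 1.872 W m^-2 → T_e = 75.81 K.
The surface balance (absorbed SW + ε·downward IR = σT_s⁴) with T_a⁴ = T_s⁴/2 reduces to T_s = T_e·[2/(2−ε)]^¼ = 86.20 K.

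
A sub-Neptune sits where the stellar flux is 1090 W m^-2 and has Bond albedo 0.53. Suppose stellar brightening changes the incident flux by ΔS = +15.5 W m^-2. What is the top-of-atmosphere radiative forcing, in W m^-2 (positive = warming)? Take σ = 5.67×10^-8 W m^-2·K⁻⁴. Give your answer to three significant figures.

Only a fraction (1−α) is absorbed and it's spread over 4πR², so ΔF = (1−α)ΔS/4 = 1.821 W m^-2.

1.82 W m^-2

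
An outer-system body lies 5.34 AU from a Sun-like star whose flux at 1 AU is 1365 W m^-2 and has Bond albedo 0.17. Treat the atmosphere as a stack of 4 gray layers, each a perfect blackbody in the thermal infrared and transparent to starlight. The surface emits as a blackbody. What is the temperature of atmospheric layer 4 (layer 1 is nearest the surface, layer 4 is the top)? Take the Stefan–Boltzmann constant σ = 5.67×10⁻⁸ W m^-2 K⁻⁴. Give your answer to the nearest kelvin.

Irradiance scales as 1/d², so S = 1365 W m^-2 × (1/5.34)² = 47.87 W m^-2.
OLR = S(1−α)/4 = 9.933 W m^-2; the top layer radiates at T_e = 115.0 K.
The net upward flux σT_e⁴ is constant between every pair of levels, so T_k⁴ = (N+1−k)T_e⁴.
T_4 = (1)^(1/4)·115.0 = 115.0 K.

115 K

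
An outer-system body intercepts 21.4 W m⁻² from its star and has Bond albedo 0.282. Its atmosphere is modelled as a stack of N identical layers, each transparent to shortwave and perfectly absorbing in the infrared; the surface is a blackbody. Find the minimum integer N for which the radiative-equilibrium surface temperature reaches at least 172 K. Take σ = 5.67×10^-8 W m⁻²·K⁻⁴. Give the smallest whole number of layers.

OLR = S(1−α)/4 = 3.841 W m⁻²; the top layer radiates at T_e = 90.72 K.
T_s = (N+1)^(1/4)·T_e ≥ 172 K requires N+1 ≥ (T_s/T_e)⁴ = (172/90.72)⁴ = 12.919.
The minimum whole number is N = 12.

12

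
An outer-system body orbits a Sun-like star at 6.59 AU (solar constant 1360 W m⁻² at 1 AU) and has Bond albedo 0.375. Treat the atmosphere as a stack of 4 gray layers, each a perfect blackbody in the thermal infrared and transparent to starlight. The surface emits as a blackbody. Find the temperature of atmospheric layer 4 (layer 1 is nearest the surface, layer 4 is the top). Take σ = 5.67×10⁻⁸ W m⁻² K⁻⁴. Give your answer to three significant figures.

96.4 kelvin

Flux at the orbit: S = 1360/(6.59)² = 31.32 W m⁻².
OLR = S(1−α)/4 = 4.893 W m⁻²; the top layer radiates at T_e = 96.38 K.
Each opaque layer satisfies 2T_j⁴ = T_{j−1}⁴ + T_{j+1}⁴, giving T_k⁴ = (N+1−k)T_e⁴.
T_4 = (1)^(1/4)·96.38 = 96.38 K.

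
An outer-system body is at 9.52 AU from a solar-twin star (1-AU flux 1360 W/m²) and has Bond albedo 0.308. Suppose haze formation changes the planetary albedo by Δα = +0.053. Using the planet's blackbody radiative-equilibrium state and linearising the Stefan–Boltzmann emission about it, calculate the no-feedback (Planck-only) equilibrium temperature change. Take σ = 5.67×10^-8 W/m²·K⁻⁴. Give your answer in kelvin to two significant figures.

-1.6 K

Flux at the orbit: S = 1360/(9.52)² = 15.01 W/m².
Unperturbed T_e = [15.01·(1−0.308)/(4σ)]^¼ = 82.26 K.
TOA radiative forcing: ΔF = −S·Δα/4 = −15.01·(+0.053)/4 = -0.1988 W/m².
Linearising σT⁴ gives d(σT⁴)/dT = 4σT_e³ = 0.1262 W/m² per K.
Hence the no-feedback warming is ΔF/(4σT_e³) = -1.58 K.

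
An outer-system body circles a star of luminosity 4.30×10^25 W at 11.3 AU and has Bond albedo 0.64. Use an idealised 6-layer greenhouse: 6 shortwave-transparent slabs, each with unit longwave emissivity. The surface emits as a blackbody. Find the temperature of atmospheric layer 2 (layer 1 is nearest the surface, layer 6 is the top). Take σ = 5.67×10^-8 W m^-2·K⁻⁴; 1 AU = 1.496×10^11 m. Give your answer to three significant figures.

55.5 K

Orbital distance: d = 11.3 AU = 1.690×10^12 m.
Flux at the orbit: S = L/(4πd²) = 4.30×10^25/(4π·(1.69×10^12)²) = 1.197 W m^-2.
Top-of-atmosphere balance: σT_e⁴ = S(1−α)/4 = 0.1078 W m^-2 → T_e = 37.13 K.
The net upward flux σT_e⁴ is constant between every pair of levels, so T_k⁴ = (N+1−k)T_e⁴.
With k = 2: T_2 = (6+1−2)^¼·37.13 K = 55.52 K.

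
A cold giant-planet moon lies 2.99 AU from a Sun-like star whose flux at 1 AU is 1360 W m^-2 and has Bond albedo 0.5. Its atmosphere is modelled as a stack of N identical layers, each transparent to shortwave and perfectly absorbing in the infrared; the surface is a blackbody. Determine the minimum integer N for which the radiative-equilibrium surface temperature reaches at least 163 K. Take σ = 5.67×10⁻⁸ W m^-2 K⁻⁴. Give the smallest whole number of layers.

2

Irradiance scales as 1/d², so S = 1360 W m^-2 × (1/2.99)² = 152.1 W m^-2.
OLR = S(1−α)/4 = 19.02 W m^-2; the top layer radiates at T_e = 135.3 K.
T_s = (N+1)^(1/4)·T_e ≥ 163 K requires N+1 ≥ (T_s/T_e)⁴ = (163/135.3)⁴ = 2.105.
The minimum whole number is N = 2.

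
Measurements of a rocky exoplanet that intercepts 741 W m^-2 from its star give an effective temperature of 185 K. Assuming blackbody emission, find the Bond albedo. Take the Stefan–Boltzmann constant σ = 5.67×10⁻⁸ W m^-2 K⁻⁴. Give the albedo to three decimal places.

From σT⁴ = S(1−α)/4 we invert for α: 1−α = 4σT⁴/S.
4σT⁴ = 4·5.67×10⁻⁸·(185)⁴ = 265.7 W m^-2.
1−α = 265.7/741.0 = 0.3585, so α = 0.6415.

0.641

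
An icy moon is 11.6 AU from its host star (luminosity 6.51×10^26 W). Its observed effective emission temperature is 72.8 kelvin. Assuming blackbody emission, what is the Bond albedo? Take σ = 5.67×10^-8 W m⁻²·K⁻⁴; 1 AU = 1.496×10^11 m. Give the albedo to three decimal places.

0.630

Orbital distance: d = 11.6 AU = 1.735×10^12 m.
Flux at the orbit: S = L/(4πd²) = 6.51×10^26/(4π·(1.74×10^12)²) = 17.20 W m⁻².
Rearranging the radiative balance, α = 1 − 4σT⁴/S.
4σT⁴ = 4·5.67×10⁻⁸·(72.8)⁴ = 6.370 W m⁻².
1−α = 6.370/17.20 = 0.3703, so α = 0.6297.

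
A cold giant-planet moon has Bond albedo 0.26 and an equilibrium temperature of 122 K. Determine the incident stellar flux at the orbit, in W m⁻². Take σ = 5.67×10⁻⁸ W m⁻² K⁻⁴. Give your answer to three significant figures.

67.9 W m⁻²

Invert the energy balance for S: S = 4σT⁴/(1−α).
The emitted flux is σT⁴ = 12.56 W m⁻².
S = 4·12.56/0.74 = 67.90 W m⁻².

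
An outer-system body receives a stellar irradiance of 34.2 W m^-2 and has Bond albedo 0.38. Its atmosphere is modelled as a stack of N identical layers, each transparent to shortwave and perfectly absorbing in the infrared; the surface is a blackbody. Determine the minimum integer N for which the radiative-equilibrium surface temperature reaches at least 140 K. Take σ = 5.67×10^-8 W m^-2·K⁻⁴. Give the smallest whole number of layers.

Top-of-atmosphere balance: σT_e⁴ = S(1−α)/4 = 5.301 W m^-2 → T_e = 98.33 K.
T_s = (N+1)^(1/4)·T_e ≥ 140 K requires N+1 ≥ (T_s/T_e)⁴ = (140/98.33)⁴ = 4.109.
The minimum whole number is N = 4.

4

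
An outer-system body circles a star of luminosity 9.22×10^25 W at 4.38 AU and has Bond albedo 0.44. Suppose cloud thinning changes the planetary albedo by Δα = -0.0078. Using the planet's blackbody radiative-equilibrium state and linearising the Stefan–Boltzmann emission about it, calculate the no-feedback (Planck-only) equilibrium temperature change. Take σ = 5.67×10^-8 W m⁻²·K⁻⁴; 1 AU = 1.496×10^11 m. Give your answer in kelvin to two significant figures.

Orbital distance: d = 4.38 AU = 6.552×10^11 m.
Flux at the orbit: S = L/(4πd²) = 9.22×10^25/(4π·(6.55×10^11)²) = 17.09 W m⁻².
The baseline emission temperature is T_e = 80.60 K.
The change in absorbed flux is Δ[S(1−α)/4] = −SΔα/4 = 0.03332 W m⁻².
Linearising σT⁴ gives d(σT⁴)/dT = 4σT_e³ = 0.1187 W m⁻² per K.
ΔT₀ = ΔF/λ_P = 0.03332/0.1187 = 0.281 K.

0.28 kelvin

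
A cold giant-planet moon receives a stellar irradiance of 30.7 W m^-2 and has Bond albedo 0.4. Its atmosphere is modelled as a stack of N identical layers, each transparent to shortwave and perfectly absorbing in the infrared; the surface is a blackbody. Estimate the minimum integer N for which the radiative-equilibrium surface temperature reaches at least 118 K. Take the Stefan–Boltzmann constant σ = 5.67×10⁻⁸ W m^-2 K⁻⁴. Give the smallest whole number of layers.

2

Top-of-atmosphere balance: σT_e⁴ = S(1−α)/4 = 4.605 W m^-2 → T_e = 94.93 K.
T_s = (N+1)^(1/4)·T_e ≥ 118 K requires N+1 ≥ (T_s/T_e)⁴ = (118/94.93)⁴ = 2.387.
So N ≥ 1.387; the smallest integer is N = 2.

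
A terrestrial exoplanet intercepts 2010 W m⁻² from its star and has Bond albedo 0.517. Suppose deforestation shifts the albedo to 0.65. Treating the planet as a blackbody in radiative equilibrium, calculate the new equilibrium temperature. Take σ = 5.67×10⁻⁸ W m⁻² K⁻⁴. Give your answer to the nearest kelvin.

New equilibrium: T₂ = [(1−0.65)·2010/(4σ)]^(1/4) = 236.0 K.

236 K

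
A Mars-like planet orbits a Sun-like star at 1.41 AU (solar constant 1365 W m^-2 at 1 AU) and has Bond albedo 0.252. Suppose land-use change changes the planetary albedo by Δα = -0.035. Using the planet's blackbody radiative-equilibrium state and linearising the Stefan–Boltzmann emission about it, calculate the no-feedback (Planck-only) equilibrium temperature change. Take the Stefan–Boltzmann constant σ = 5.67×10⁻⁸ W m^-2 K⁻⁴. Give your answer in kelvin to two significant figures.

2.6 K

By the inverse-square law, S = 1365/1.41² = 686.6 W m^-2.
The baseline emission temperature is T_e = 218.1 K.
The change in absorbed flux is Δ[S(1−α)/4] = −SΔα/4 = 6.008 W m^-2.
Planck response: λ_P = 4σT_e³ = 4·5.67×10⁻⁸·(218.1)³ = 2.354 W m^-2/K.
Hence the no-feedback warming is ΔF/(4σT_e³) = 2.55 K.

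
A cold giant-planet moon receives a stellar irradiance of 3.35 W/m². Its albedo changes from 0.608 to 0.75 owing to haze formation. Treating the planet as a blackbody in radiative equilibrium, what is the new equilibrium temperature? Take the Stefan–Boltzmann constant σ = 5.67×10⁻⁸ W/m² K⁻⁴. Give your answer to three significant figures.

With the new albedo, S(1−α₂)/4 = 0.2094 W/m², so T₂ = 43.84 K.

43.8 kelvin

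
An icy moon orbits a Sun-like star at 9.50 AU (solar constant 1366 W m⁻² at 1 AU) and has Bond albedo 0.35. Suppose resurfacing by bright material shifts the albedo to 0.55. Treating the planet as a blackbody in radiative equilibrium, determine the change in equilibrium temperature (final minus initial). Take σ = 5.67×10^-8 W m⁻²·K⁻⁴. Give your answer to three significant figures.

Flux at the orbit: S = 1366/(9.50)² = 15.14 W m⁻².
With α = 0.35, T₁ = 81.16 K.
After:  T₂ = [15.14·0.45/(4σ)]^(1/4) = 74.03 K.
ΔT = T₂ − T₁ = -7.128 K.

-7.13 K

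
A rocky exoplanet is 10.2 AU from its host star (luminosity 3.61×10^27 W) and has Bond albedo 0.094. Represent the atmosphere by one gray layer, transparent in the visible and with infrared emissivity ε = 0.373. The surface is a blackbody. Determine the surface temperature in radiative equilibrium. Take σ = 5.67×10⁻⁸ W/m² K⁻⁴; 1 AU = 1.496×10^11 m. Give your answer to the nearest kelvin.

157 K

d = 10.2 × 1.496×10^11 m = 1.526×10^12 m.
Spreading L over a sphere of radius d: S = 3.61×10^27/(4π·1.53×10^12²) = 123.4 W/m².
Effective emission temperature (TOA balance): σT_e⁴ = S(1−α)/4 = 27.94 W/m² → T_e = 149.0 K.
Surface balance with a leaky layer gives σT_s⁴ = σT_e⁴·2/(2−ε), so T_s = T_e·[2/(2−0.373)]^(1/4) = 156.9 K.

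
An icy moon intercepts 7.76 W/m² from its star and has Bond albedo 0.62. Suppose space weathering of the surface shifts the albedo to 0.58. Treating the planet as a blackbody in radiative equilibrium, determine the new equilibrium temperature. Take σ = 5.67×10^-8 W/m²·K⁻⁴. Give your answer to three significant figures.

61.6 K

T₂ = [S(1−α₂)/(4σ)]^(1/4) = [7.760·0.42/(4σ)]^(1/4) = 61.57 K.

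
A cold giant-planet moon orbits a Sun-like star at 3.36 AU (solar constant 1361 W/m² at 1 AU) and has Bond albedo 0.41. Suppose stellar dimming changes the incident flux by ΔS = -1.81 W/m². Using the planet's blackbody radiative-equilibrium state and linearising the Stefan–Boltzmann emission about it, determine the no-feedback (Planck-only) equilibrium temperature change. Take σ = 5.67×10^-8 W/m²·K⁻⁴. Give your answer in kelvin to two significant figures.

-0.50 kelvin

By the inverse-square law, S = 1361/3.36² = 120.6 W/m².
Unperturbed T_e = [120.6·(1−0.41)/(4σ)]^¼ = 133.1 K.
TOA radiative forcing: ΔF = (1−α)ΔS/4 = 0.59·(-1.81)/4 = -0.2670 W/m².
Linearising σT⁴ gives d(σT⁴)/dT = 4σT_e³ = 0.5345 W/m² per K.
ΔT₀ = ΔF/λ_P = -0.2670/0.5345 = -0.500 K.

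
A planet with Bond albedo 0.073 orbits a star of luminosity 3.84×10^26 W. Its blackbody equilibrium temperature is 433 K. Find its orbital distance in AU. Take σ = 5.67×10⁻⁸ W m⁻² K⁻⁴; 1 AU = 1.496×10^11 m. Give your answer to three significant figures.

0.398 AU

Required flux: S = 4σT⁴/(1−α) = 8600 W m⁻².
From L = 4πd²S, d = √(3.84×10^26/(4π·8600)) = 5.961×10^10 m = 0.3984 AU.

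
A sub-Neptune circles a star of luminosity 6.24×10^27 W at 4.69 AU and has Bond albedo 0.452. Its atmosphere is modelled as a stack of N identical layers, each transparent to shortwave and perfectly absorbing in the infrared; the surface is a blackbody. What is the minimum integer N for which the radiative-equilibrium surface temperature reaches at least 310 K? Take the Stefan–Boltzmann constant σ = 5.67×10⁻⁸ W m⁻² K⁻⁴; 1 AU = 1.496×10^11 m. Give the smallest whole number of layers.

3

Orbital distance: d = 4.69 AU = 7.016×10^11 m.
Flux at the orbit: S = L/(4πd²) = 6.24×10^27/(4π·(7.02×10^11)²) = 1009 W m⁻².
The effective emission temperature is T_e = [S(1−α)/(4σ)]^¼ = 222.2 K.
Since T_s⁴ = (N+1)T_e⁴, we need N ≥ (T_s/T_e)⁴ − 1 = 2.789.
The minimum whole number is N = 3.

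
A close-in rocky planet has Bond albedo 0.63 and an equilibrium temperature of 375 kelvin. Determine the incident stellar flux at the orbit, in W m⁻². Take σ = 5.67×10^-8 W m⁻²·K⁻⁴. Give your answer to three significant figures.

12100 W m⁻²

From S(1−α)/4 = σT⁴: S = 4σT⁴/(1−α).
The emitted flux is σT⁴ = 1121 W m⁻².
S = 4·1121/0.37 = 12120 W m⁻².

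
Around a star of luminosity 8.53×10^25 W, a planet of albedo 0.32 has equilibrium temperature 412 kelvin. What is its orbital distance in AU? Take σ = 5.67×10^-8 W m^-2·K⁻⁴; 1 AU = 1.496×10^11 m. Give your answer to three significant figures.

Energy balance gives S = 4σT⁴/(1−α) = 9610 W m^-2.
S = L/(4πd²) → d = √(L/4πS) = √(8.53×10^25/(4π·9610)) = 2.658×10^10 m = 0.1777 AU.

0.178 AU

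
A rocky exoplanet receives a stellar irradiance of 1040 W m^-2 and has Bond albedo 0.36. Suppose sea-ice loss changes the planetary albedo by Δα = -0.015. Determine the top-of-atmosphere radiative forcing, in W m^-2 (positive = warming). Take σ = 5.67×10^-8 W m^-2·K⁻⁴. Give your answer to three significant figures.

3.90 W m^-2

The change in absorbed flux is Δ[S(1−α)/4] = −SΔα/4 = 3.900 W m^-2.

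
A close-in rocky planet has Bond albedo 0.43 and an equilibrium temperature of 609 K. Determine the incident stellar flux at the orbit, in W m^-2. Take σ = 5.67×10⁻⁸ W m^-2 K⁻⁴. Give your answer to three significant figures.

54700 W m^-2

From S(1−α)/4 = σT⁴: S = 4σT⁴/(1−α).
The emitted flux is σT⁴ = 7799 W m^-2.
So S = 4×7799/(1−0.43) = 54730 W m^-2.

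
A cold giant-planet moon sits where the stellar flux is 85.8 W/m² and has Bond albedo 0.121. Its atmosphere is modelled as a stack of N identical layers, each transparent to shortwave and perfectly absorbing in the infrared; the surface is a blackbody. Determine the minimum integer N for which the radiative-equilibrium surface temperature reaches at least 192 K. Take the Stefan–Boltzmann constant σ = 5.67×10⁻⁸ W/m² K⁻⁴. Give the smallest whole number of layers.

4

The effective emission temperature is T_e = [S(1−α)/(4σ)]^¼ = 135.0 K.
T_s = (N+1)^(1/4)·T_e ≥ 192 K requires N+1 ≥ (T_s/T_e)⁴ = (192/135.0)⁴ = 4.087.
Rounding up, N = 4.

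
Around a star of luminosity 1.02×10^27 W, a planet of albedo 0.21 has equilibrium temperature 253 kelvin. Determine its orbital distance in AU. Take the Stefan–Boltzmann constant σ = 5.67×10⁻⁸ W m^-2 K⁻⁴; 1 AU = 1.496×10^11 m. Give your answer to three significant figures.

1.76 AU

Required flux: S = 4σT⁴/(1−α) = 1176 W m^-2.
From L = 4πd²S, d = √(1.02×10^27/(4π·1176)) = 2.627×10^11 m = 1.756 AU.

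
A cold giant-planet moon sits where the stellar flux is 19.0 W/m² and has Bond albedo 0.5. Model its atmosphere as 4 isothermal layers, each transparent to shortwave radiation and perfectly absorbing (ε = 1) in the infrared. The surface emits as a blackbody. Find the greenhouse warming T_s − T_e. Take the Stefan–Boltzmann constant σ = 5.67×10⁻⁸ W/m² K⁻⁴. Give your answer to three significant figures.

39.9 K

OLR = S(1−α)/4 = 2.375 W/m²; the top layer radiates at T_e = 80.45 K.
Surface: T_s = (5)^¼·T_e = 120.3 K.
Warming: T_s − T_e = 39.85 K.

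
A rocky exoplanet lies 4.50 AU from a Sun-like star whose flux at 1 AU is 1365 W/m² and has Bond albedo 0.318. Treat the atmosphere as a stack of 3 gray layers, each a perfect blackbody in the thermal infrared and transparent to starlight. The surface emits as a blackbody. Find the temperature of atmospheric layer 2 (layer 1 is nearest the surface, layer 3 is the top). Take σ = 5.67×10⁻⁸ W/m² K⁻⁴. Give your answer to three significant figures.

142 kelvin

By the inverse-square law, S = 1365/4.50² = 67.41 W/m².
OLR = S(1−α)/4 = 11.49 W/m²; the top layer radiates at T_e = 119.3 K.
The net upward flux σT_e⁴ is constant between every pair of levels, so T_k⁴ = (N+1−k)T_e⁴.
With k = 2: T_2 = (3+1−2)^¼·119.3 K = 141.9 K.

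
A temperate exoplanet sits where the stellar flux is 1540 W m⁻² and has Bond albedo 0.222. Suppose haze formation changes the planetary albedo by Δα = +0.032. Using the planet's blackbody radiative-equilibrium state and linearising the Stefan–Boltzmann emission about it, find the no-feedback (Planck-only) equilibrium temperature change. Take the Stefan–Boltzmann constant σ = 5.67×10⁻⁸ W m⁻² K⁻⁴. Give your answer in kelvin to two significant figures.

Unperturbed T_e = [1540·(1−0.222)/(4σ)]^¼ = 269.6 K.
TOA radiative forcing: ΔF = −S·Δα/4 = −1540·(+0.032)/4 = -12.32 W m⁻².
Linearising σT⁴ gives d(σT⁴)/dT = 4σT_e³ = 4.444 W m⁻² per K.
Hence the no-feedback warming is ΔF/(4σT_e³) = -2.77 K.

-2.8 kelvin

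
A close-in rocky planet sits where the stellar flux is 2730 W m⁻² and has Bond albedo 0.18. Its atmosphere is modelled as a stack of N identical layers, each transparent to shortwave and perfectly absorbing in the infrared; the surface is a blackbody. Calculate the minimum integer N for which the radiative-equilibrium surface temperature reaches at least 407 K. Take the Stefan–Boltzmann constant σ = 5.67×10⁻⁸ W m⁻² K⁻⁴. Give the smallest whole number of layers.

The effective emission temperature is T_e = [S(1−α)/(4σ)]^¼ = 315.2 K.
Since T_s⁴ = (N+1)T_e⁴, we need N ≥ (T_s/T_e)⁴ − 1 = 1.780.
So N ≥ 1.780; the smallest integer is N = 2.

2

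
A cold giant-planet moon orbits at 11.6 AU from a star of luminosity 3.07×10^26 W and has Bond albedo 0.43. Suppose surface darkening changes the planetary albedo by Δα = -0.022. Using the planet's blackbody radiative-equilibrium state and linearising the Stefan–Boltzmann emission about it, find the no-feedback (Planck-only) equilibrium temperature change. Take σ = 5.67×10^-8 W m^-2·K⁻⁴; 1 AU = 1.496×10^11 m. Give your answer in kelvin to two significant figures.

0.65 K

Orbital distance: d = 11.6 AU = 1.735×10^12 m.
Flux at the orbit: S = L/(4πd²) = 3.07×10^26/(4π·(1.74×10^12)²) = 8.112 W m^-2.
Unperturbed T_e = [8.112·(1−0.43)/(4σ)]^¼ = 67.20 K.
ΔF = −(S/4)Δα = −(8.112/4)×(-0.022) = 0.04462 W m^-2.
Planck response: λ_P = 4σT_e³ = 4·5.67×10⁻⁸·(67.20)³ = 0.06881 W m^-2/K.
ΔT₀ = ΔF/λ_P = 0.04462/0.06881 = 0.648 K.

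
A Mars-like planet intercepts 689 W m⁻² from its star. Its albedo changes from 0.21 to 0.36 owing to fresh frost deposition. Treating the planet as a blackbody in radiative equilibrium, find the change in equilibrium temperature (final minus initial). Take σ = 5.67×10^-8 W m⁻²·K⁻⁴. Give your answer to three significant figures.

-11.3 K

With α = 0.21, T₁ = 221.3 K.
After:  T₂ = [689.0·0.64/(4σ)]^(1/4) = 210.0 K.
Change: 210.0 − 221.3 = -11.35 K.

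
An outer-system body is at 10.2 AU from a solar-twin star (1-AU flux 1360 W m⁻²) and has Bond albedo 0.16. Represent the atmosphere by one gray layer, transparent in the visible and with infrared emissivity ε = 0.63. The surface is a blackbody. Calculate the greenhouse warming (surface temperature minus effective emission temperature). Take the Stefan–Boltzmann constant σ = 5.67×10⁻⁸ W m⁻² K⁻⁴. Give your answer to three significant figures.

8.27 K

Irradiance scales as 1/d², so S = 1360 W m⁻² × (1/10.2)² = 13.07 W m⁻².
At the top of the atmosphere, σT_e⁴ = S(1−α)/4 = 2.745 W m⁻², giving T_e = 83.41 K.
The surface balance (absorbed SW + ε·downward IR = σT_s⁴) with T_a⁴ = T_s⁴/2 reduces to T_s = T_e·[2/(2−ε)]^¼ = 91.69 K.
Greenhouse warming: T_s − T_e = 8.275 K.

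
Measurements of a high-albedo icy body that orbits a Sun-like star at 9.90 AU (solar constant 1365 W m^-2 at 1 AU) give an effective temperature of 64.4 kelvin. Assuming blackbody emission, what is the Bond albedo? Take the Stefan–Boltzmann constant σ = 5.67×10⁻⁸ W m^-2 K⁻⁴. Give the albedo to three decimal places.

Irradiance scales as 1/d², so S = 1365 W m^-2 × (1/9.90)² = 13.93 W m^-2.
From σT⁴ = S(1−α)/4 we invert for α: 1−α = 4σT⁴/S.
σT⁴ = 0.9753 W m^-2, so 4σT⁴ = 3.901 W m^-2.
Hence α = 1 − 3.901/13.93 = 0.7199.

0.720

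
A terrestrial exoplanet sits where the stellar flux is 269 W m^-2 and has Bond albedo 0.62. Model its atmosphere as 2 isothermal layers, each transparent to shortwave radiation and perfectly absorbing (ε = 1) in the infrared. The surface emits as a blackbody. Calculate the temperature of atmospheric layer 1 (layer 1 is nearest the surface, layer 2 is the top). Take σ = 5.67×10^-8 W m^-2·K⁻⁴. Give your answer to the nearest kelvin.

OLR = S(1−α)/4 = 25.55 W m^-2; the top layer radiates at T_e = 145.7 K.
In the N-layer model, layer k (counted from the surface) has T_k = (N+1−k)^(1/4)·T_e.
With k = 1: T_1 = (2+1−1)^¼·145.7 K = 173.3 K.

173 K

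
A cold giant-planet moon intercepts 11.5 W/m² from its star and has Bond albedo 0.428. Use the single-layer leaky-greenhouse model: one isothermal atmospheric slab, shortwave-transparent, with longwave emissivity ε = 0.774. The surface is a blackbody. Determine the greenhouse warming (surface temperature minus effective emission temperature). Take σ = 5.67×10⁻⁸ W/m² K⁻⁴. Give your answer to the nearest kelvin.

Effective emission temperature (TOA balance): σT_e⁴ = S(1−α)/4 = 1.645 W/m² → T_e = 73.39 K.
For a single slab of emissivity ε, T_s⁴ = 2T_e⁴/(2−ε); thus T_s = 73.39·(1.631)^(1/4) = 82.94 K.
The atmosphere warms the surface by 9.551 K.

10 K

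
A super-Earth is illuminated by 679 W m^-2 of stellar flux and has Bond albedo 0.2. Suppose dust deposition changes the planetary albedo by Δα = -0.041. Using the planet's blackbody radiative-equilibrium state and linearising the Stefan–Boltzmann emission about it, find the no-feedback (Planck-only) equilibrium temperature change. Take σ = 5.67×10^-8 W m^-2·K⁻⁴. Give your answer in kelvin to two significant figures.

2.8 K

Unperturbed T_e = [679.0·(1−0.2)/(4σ)]^¼ = 221.2 K.
TOA radiative forcing: ΔF = −S·Δα/4 = −679.0·(-0.041)/4 = 6.960 W m^-2.
Linearising σT⁴ gives d(σT⁴)/dT = 4σT_e³ = 2.455 W m^-2 per K.
ΔT₀ = ΔF/λ_P = 6.960/2.455 = 2.83 K.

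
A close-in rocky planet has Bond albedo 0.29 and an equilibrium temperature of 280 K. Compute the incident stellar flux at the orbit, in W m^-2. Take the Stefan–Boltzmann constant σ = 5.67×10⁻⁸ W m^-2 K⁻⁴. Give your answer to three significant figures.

From S(1−α)/4 = σT⁴: S = 4σT⁴/(1−α).
The emitted flux is σT⁴ = 348.5 W m^-2.
So S = 4×348.5/(1−0.29) = 1963 W m^-2.

1960 W m^-2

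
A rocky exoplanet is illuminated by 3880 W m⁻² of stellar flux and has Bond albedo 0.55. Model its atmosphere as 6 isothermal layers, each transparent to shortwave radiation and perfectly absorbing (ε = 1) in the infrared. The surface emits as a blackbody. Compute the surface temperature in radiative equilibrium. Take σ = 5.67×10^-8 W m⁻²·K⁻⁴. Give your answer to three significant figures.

OLR = S(1−α)/4 = 436.5 W m⁻²; the top layer radiates at T_e = 296.2 K.
Layer-by-layer balance gives σT_s⁴ = (N+1)σT_e⁴, so T_s = 7^¼·296.2 = 481.8 K.

482 K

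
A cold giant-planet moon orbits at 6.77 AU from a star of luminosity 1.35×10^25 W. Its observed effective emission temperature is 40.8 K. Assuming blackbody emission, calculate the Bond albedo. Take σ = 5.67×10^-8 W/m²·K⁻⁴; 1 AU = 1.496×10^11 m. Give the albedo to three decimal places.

0.400

Orbital distance: d = 6.77 AU = 1.013×10^12 m.
Flux at the orbit: S = L/(4πd²) = 1.35×10^25/(4π·(1.01×10^12)²) = 1.047 W/m².
Energy balance: S(1−α)/4 = σT⁴, so 1−α = 4σT⁴/S.
4σT⁴ = 4·5.67×10⁻⁸·(40.8)⁴ = 0.6285 W/m².
Hence α = 1 − 0.6285/1.047 = 0.3999.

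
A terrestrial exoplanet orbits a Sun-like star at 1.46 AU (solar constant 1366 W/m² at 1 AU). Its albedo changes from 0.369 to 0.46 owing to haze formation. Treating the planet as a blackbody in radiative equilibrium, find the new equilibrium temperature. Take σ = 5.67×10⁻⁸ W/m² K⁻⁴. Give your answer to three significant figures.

198 K

Irradiance scales as 1/d², so S = 1366 W/m² × (1/1.46)² = 640.8 W/m².
New equilibrium: T₂ = [(1−0.46)·640.8/(4σ)]^(1/4) = 197.6 K.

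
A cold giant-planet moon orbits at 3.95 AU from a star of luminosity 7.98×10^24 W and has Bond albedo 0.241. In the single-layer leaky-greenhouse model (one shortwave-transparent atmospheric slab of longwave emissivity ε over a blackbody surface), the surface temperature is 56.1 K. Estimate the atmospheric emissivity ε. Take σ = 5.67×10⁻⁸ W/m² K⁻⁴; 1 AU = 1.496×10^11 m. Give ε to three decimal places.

0.771

d = 3.95 × 1.496×10^11 m = 5.909×10^11 m.
Spreading L over a sphere of radius d: S = 7.98×10^24/(4π·5.91×10^11²) = 1.819 W/m².
TOA balance gives T_e = 49.67 K.
Since (2−ε)/2 = (T_e/T_s)⁴ = 0.6144, ε = 0.7711.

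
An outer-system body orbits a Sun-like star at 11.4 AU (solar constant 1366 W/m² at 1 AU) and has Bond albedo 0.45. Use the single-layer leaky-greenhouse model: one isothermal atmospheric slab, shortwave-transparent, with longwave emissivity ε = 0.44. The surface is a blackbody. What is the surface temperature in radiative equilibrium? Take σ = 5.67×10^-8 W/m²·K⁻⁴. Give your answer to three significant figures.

75.6 kelvin

Irradiance scales as 1/d², so S = 1366 W/m² × (1/11.4)² = 10.51 W/m².
At the top of the atmosphere, σT_e⁴ = S(1−α)/4 = 1.445 W/m², giving T_e = 71.05 K.
For a single slab of emissivity ε, T_s⁴ = 2T_e⁴/(2−ε); thus T_s = 71.05·(1.282)^(1/4) = 75.61 K.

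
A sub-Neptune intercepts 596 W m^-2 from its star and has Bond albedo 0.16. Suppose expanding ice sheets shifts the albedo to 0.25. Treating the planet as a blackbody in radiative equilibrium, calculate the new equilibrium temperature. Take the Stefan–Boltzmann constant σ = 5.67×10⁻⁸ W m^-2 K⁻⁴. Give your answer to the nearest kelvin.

211 K

T₂ = [S(1−α₂)/(4σ)]^(1/4) = [596.0·0.75/(4σ)]^(1/4) = 210.7 K.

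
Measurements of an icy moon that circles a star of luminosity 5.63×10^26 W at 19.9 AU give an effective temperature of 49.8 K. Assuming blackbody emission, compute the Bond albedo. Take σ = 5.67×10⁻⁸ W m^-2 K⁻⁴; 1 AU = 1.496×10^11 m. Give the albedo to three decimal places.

d = 19.9 × 1.496×10^11 m = 2.977×10^12 m.
Spreading L over a sphere of radius d: S = 5.63×10^26/(4π·2.98×10^12²) = 5.055 W m^-2.
From σT⁴ = S(1−α)/4 we invert for α: 1−α = 4σT⁴/S.
4σT⁴ = 4·5.67×10⁻⁸·(49.8)⁴ = 1.395 W m^-2.
1−α = 1.395/5.055 = 0.2760, so α = 0.7240.

0.724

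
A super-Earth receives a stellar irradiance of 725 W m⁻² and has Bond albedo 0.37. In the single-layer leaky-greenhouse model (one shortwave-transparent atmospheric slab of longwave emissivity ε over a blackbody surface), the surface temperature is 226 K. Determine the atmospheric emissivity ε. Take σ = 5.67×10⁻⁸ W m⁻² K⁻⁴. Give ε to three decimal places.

0.456

TOA balance gives T_e = 211.8 K.
Inverting T_s⁴ = 2T_e⁴/(2−ε): (T_e/T_s)⁴ = 0.7720, so ε = 2(1 − 0.7720) = 0.4561.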